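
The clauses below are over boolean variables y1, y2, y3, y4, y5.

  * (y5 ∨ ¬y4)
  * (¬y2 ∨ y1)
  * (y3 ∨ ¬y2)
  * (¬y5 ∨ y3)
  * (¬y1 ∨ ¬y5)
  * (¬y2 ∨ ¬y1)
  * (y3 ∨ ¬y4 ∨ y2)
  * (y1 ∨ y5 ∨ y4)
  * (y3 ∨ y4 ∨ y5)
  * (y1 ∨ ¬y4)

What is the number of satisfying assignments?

2

The models are:
  y1=F y2=F y3=T y4=F y5=T
  y1=T y2=F y3=T y4=F y5=F
Count: 2.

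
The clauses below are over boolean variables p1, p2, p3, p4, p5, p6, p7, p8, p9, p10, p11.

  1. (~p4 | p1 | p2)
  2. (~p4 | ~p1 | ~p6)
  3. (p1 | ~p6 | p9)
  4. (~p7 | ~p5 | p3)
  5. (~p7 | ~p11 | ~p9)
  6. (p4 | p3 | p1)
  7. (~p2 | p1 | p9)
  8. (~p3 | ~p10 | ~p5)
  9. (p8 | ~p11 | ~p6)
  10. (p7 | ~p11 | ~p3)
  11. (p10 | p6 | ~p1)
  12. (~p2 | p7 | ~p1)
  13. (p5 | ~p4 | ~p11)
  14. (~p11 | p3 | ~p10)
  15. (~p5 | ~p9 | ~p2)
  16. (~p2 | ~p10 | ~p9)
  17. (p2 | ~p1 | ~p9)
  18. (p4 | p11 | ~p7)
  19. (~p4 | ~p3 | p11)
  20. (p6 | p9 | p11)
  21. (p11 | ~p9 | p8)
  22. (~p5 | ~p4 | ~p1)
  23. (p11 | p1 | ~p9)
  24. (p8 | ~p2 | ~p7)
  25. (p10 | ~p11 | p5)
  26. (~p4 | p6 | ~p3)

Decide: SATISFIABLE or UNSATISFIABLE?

Branch on p1: take p1 = True.
For the remaining variables, p2 = False, p3 = True, p4 = False, p5 = False, p6 = False, p7 = True, p8 = False, p9 = False, p10 = True, p11 = True works.
Every clause has at least one true literal under this assignment.
So p1 = True, p2 = False, p3 = True, p4 = False, p5 = False, p6 = False, p7 = True, p8 = False, p9 = False, p10 = True, p11 = True is a satisfying assignment.

SATISFIABLE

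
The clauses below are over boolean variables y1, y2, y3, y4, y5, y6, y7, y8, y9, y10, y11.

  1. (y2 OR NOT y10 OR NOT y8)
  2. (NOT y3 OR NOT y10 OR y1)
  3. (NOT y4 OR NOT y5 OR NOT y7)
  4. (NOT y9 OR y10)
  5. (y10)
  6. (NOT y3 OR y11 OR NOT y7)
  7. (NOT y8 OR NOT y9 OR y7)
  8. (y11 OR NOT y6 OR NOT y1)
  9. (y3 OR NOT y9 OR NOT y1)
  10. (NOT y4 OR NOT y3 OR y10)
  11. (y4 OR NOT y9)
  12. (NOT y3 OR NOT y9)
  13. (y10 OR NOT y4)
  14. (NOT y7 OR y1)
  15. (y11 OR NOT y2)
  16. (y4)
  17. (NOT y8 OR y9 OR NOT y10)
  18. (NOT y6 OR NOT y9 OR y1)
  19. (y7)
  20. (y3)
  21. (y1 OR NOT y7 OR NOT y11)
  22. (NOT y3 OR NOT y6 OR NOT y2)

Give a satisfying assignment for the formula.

y1 = True, y2 = False, y3 = True, y4 = True, y5 = False, y6 = True, y7 = True, y8 = False, y9 = False, y10 = True, y11 = True

Unit propagation: (y10) forces y10 = True.
The clause (y4) is unit: y4 must be True.
The clause (y7) is unit: y7 must be True.
(NOT y5) is a unit clause, so y5 = False.
(y1) is a unit clause, so y1 = True.
The clause (y3) is unit: y3 must be True.
(y11) is a unit clause, so y11 = True.
(NOT y9) is a unit clause, so y9 = False.
Unit propagation: (NOT y8) forces y8 = False.
Pure literal: y2 appears only negated; assign y2 = False.
y6 is now unconstrained; take y6 = True.
Every clause has at least one true literal under this assignment.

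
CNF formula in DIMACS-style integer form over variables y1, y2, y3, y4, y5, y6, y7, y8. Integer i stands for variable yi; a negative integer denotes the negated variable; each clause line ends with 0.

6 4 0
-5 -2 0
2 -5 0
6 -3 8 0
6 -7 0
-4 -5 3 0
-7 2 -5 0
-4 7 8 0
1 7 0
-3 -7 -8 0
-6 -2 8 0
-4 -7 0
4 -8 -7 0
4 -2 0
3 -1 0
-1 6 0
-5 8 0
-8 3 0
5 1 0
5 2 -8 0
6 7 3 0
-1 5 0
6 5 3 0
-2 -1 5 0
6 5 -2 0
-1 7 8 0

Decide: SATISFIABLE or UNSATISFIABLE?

y5 = True:
  propagation gives y2=False; an empty clause results — contradiction.
y5 = False:
  propagation gives y1=True; an empty clause results — contradiction.
Every branch closes, so no satisfying assignment exists.

UNSATISFIABLE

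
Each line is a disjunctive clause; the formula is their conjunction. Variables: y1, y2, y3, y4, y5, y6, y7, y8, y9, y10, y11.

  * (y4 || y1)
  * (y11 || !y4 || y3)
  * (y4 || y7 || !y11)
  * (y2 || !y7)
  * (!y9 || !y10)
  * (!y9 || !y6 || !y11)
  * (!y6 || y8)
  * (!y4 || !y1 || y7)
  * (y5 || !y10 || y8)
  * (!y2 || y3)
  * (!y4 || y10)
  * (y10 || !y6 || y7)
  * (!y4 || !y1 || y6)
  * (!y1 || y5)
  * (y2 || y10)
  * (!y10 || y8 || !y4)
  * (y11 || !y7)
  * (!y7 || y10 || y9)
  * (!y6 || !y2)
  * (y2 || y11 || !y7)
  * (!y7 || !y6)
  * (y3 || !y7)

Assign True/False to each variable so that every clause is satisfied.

y1 = False  y2 = False  y3 = True  y4 = True  y5 = True  y6 = False  y7 = False  y8 = True  y9 = False  y10 = True  y11 = False

y3 occurs only positively in the remaining clauses — set y3 = True.
y5 occurs only positively in the remaining clauses — set y5 = True.
Try y1 = False.
  then y4 is forced to True.
  then y10 is forced to True.
  then y9 is forced to False.
  then y8 is forced to True.
For the remaining variables, y2 = False, y6 = False, y7 = False, y11 = False works.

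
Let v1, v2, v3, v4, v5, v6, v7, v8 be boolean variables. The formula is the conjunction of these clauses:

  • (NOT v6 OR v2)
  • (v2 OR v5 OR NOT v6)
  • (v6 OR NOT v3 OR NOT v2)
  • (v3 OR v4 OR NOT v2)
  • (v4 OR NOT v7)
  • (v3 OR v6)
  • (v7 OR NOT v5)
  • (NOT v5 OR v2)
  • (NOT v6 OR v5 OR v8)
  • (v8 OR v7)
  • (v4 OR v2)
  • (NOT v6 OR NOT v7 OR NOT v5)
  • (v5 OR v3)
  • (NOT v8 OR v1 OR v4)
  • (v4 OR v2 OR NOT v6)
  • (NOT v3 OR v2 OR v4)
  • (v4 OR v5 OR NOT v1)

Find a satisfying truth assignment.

v4 occurs only positively in the remaining clauses — set v4 = True.
Set v2 = False and propagate.
  then v6 is forced to False.
  then v3 is forced to True.
  then v5 is forced to False.
Branch on v7: take v7 = False.
  then v8 is forced to True.
v1 is now unconstrained; take v1 = False.
Check each clause:
  1. (v2 OR NOT v6) — NOT v6 is true.
  2. (v5 OR v2 OR NOT v6) — NOT v6 is true.
  3. (NOT v2 OR NOT v3 OR v6) — NOT v2 is true.
  4. (NOT v2 OR v4 OR v3) — v3 is true.
  5. (NOT v7 OR v4) — NOT v7 is true.
  6. (v3 OR v6) — v3 is true.
  7. (NOT v5 OR v7) — NOT v5 is true.
  8. (NOT v5 OR v2) — NOT v5 is true.
  9. (v8 OR NOT v6 OR v5) — v8 is true.
  10. (v7 OR v8) — v8 is true.
  11. (v2 OR v4) — v4 is true.
  12. (NOT v5 OR NOT v6 OR NOT v7) — NOT v7 is true.
  13. (v5 OR v3) — v3 is true.
  14. (v4 OR NOT v8 OR v1) — v4 is true.
  15. (v4 OR v2 OR NOT v6) — NOT v6 is true.
  16. (v2 OR NOT v3 OR v4) — v4 is true.
  17. (v4 OR v5 OR NOT v1) — v4 is true.

v1=F, v2=F, v3=T, v4=T, v5=F, v6=F, v7=F, v8=T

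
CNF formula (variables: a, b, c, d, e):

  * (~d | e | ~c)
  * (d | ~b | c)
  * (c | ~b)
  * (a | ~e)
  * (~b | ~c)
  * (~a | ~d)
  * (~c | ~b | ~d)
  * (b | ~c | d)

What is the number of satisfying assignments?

Satisfying assignments:
  a=F b=F c=F d=F e=F
  a=F b=F c=F d=T e=F
  a=T b=F c=F d=F e=F
  a=T b=F c=F d=F e=T
That's 4 in total.

4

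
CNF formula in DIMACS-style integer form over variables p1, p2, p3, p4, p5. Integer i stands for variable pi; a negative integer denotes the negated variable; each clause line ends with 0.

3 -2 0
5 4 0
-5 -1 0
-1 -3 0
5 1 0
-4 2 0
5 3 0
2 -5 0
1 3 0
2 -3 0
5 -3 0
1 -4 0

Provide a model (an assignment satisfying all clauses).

Set p1 = False and propagate.
  then p5 is forced to True.
  then p2 is forced to True.
  then p3 is forced to True.
  then p4 is forced to False.

p1=0, p2=1, p3=1, p4=0, p5=1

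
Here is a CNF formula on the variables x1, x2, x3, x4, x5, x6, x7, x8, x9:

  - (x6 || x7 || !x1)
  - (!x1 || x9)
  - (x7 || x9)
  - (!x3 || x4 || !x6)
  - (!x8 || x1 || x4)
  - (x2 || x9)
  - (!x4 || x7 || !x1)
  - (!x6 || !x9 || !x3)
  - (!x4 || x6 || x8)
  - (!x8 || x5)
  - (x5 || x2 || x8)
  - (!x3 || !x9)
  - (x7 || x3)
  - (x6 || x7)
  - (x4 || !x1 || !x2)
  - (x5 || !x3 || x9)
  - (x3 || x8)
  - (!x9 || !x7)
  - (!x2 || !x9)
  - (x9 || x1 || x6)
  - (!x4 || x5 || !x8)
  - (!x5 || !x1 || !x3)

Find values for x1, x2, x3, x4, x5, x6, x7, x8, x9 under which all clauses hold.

x1 = False  x2 = True  x3 = True  x4 = True  x5 = True  x6 = True  x7 = True  x8 = False  x9 = False

Check each clause:
  1. (x6 || !x1 || x7) — x6 is true.
  2. (!x1 || x9) — !x1 is true.
  3. (x9 || x7) — x7 is true.
  4. (!x6 || !x3 || x4) — x4 is true.
  5. (!x8 || x1 || x4) — !x8 is true.
  6. (x9 || x2) — x2 is true.
  7. (!x4 || !x1 || x7) — !x1 is true.
  8. (!x3 || !x6 || !x9) — !x9 is true.
  9. (!x4 || x6 || x8) — x6 is true.
  10. (!x8 || x5) — !x8 is true.
  11. (x8 || x2 || x5) — x2 is true.
  12. (!x3 || !x9) — !x9 is true.
  13. (x7 || x3) — x3 is true.
  14. (x7 || x6) — x6 is true.
  15. (!x2 || x4 || !x1) — x4 is true.
  16. (x5 || x9 || !x3) — x5 is true.
  17. (x3 || x8) — x3 is true.
  18. (!x9 || !x7) — !x9 is true.
  19. (!x9 || !x2) — !x9 is true.
  20. (x6 || x1 || x9) — x6 is true.
  21. (!x4 || !x8 || x5) — !x8 is true.
  22. (!x1 || !x3 || !x5) — !x1 is true.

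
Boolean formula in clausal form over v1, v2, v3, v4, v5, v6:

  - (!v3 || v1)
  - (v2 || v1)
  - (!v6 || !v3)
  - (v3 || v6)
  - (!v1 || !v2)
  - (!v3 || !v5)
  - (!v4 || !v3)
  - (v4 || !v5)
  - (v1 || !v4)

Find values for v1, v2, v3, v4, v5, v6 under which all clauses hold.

v1 = T, v2 = F, v3 = F, v4 = T, v5 = T, v6 = T

Branch on v1: take v1 = True.
  then v2 is forced to False.
Set v3 = False and propagate.
  then v6 is forced to True.
For the remaining variables, v4 = True, v5 = True works.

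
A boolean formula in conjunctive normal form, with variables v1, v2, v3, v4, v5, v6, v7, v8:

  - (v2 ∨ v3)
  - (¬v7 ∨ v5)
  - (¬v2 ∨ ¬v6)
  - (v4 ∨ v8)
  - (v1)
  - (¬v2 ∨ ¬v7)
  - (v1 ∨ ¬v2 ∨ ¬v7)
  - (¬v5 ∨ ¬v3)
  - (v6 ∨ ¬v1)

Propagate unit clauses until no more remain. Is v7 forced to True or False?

False

(v1) stands alone — v1 = True.
(v6 ∨ ¬v1): since v1 = True, the clause reduces to (v6). v6 = True.
(¬v2 ∨ ¬v6) with v6 = True leaves only ¬v2, so v2 = False.
In (v2 ∨ v3), v2 is now false; v3 must hold, so v3 = True.
From (¬v3 ∨ ¬v5) and v3 = True: v5 = False.
(¬v7 ∨ v5) with v5 = False leaves only ¬v7, so v7 = False.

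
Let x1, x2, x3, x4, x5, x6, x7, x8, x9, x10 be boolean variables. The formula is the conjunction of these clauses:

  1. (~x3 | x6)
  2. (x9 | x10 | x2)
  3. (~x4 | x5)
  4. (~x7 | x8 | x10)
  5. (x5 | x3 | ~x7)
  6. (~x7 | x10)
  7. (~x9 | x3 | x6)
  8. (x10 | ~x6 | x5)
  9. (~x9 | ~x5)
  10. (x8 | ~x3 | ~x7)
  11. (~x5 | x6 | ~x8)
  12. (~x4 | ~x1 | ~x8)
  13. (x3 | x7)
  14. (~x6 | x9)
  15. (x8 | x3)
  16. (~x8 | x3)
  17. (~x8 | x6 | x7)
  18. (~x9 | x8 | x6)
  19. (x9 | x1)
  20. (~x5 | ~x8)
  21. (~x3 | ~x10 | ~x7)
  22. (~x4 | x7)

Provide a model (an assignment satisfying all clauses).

x1=F, x2=T, x3=T, x4=F, x5=F, x6=T, x7=F, x8=F, x9=T, x10=T

Pure literal: x2 appears only positively; assign x2 = True.
Pure literal: x4 appears only negated; assign x4 = False.
Try x1 = False.
  then x9 is forced to True.
  then x5 is forced to False.
Try x3 = True.
  then x6 is forced to True.
  then x10 is forced to True.
  then x7 is forced to False.
x8 is now unconstrained; take x8 = False.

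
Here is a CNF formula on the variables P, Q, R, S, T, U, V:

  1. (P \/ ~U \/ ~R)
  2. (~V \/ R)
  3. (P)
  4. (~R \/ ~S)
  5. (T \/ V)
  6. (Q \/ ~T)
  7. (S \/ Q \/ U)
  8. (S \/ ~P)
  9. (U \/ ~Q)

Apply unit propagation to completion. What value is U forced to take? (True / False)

(P) stands alone — P = True.
In (S \/ ~P), ~P is now false; S must hold, so S = True.
(~R \/ ~S): since S = True, the clause reduces to (~R). R = False.
(R \/ ~V) with R = False leaves only ~V, so V = False.
In (T \/ V), V is now false; T must hold, so T = True.
From (Q \/ ~T) and T = True: Q = True.
(~Q \/ U): since Q = True, the clause reduces to (U). U = True.

True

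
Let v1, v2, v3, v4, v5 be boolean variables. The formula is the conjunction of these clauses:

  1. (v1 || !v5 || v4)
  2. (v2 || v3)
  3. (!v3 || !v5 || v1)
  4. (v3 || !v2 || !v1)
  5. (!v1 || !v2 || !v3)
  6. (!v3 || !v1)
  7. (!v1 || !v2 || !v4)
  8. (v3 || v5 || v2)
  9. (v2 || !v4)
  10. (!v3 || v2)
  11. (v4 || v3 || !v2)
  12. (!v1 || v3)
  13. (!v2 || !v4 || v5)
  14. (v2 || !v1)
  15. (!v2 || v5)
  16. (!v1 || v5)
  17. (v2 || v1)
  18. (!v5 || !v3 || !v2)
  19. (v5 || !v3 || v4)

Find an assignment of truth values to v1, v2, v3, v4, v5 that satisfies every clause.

v1=F, v2=T, v3=F, v4=T, v5=T

Branch on v1: take v1 = False.
  then v2 is forced to True.
  then v5 is forced to True.
  then v4 is forced to True.
  then v3 is forced to False.
Every clause has at least one true literal under this assignment.
Check each clause:
  1. (v1 || !v5 || v4) — v4 is true.
  2. (v3 || v2) — v2 is true.
  3. (!v5 || !v3 || v1) — !v3 is true.
  4. (v3 || !v1 || !v2) — !v1 is true.
  5. (!v2 || !v3 || !v1) — !v3 is true.
  6. (!v1 || !v3) — !v3 is true.
  7. (!v1 || !v4 || !v2) — !v1 is true.
  8. (v3 || v5 || v2) — v2 is true.
  9. (v2 || !v4) — v2 is true.
  10. (!v3 || v2) — v2 is true.
  11. (v3 || !v2 || v4) — v4 is true.
  12. (v3 || !v1) — !v1 is true.
  13. (!v4 || !v2 || v5) — v5 is true.
  14. (!v1 || v2) — v2 is true.
  15. (v5 || !v2) — v5 is true.
  16. (v5 || !v1) — v5 is true.
  17. (v2 || v1) — v2 is true.
  18. (!v3 || !v5 || !v2) — !v3 is true.
  19. (v5 || !v3 || v4) — v5 is true.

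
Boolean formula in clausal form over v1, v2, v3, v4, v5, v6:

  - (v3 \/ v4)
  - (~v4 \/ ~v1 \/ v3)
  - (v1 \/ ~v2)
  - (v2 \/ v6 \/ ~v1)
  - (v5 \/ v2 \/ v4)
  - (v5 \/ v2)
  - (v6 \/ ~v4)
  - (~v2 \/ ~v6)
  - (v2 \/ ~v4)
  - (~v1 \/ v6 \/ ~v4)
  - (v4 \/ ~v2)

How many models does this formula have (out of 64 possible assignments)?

Satisfying assignments:
  v1=0 v2=0 v3=1 v4=0 v5=1 v6=0
  v1=0 v2=0 v3=1 v4=0 v5=1 v6=1
  v1=1 v2=0 v3=1 v4=0 v5=1 v6=1
That's 3 in total.

3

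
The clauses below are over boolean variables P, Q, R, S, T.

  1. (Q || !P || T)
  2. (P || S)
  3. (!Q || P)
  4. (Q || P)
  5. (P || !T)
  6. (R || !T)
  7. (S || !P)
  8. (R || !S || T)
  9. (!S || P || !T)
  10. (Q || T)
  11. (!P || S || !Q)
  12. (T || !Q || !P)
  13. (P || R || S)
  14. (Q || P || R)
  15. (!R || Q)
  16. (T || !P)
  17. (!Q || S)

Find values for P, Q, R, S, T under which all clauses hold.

P=True, Q=True, R=True, S=True, T=True

Set P = True and propagate.
  then S is forced to True.
  then T is forced to True.
  then R is forced to True.
  then Q is forced to True.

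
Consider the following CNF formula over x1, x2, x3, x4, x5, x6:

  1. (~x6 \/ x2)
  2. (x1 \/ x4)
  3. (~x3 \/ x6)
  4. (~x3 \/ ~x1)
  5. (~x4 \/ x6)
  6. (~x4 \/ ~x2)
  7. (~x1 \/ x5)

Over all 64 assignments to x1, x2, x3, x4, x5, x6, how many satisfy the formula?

The models are:
  x1=T x2=F x3=F x4=F x5=T x6=F
  x1=T x2=T x3=F x4=F x5=T x6=F
  x1=T x2=T x3=F x4=F x5=T x6=T
That's 3 in total.

3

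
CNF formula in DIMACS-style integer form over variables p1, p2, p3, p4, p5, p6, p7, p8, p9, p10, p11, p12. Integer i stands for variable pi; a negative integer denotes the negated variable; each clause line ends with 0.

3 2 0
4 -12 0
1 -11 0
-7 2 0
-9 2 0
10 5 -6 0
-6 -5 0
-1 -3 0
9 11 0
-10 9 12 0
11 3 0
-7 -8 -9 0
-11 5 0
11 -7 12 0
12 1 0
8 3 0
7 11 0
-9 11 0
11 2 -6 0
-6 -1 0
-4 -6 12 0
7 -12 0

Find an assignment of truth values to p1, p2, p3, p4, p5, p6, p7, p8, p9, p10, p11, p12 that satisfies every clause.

Pure literal: p2 appears only positively; assign p2 = True.
p6 occurs only negated in the remaining clauses — set p6 = False.
Set p1 = True and propagate.
  then p3 is forced to False.
  then p11 is forced to True.
  then p5 is forced to True.
  then p8 is forced to True.
The remaining clauses are satisfied by p4 = False, p7 = False, p9 = True, p10 = False, p12 = False.

p1=T, p2=T, p3=F, p4=F, p5=T, p6=F, p7=F, p8=T, p9=T, p10=F, p11=T, p12=F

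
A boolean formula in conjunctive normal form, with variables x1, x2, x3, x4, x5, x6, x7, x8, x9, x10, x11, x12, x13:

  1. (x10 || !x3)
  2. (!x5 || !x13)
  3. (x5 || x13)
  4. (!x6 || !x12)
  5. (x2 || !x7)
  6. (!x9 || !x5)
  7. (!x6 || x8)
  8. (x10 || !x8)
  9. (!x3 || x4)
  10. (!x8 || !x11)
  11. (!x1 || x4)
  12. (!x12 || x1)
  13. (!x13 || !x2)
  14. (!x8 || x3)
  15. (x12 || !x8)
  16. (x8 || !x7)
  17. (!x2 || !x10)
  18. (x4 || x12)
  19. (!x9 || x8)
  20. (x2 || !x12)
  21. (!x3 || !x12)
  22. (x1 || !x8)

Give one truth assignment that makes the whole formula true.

x1=T, x2=F, x3=F, x4=T, x5=F, x6=F, x7=F, x8=F, x9=F, x10=T, x11=T, x12=F, x13=T

x4 occurs only positively in the remaining clauses — set x4 = True.
Pure literal: x6 appears only negated; assign x6 = False.
Branch on x1: take x1 = True.
Set x2 = False and propagate.
  then x7 is forced to False.
  then x12 is forced to False.
  then x8 is forced to False.
  then x9 is forced to False.
The remaining clauses are satisfied by x3 = False, x5 = False, x10 = True, x11 = True, x13 = True.
Check each clause:
  1. (!x3 || x10) — x10 is true.
  2. (!x13 || !x5) — !x5 is true.
  3. (x13 || x5) — x13 is true.
  4. (!x6 || !x12) — !x6 is true.
  5. (x2 || !x7) — !x7 is true.
  6. (!x9 || !x5) — !x5 is true.
  7. (!x6 || x8) — !x6 is true.
  8. (x10 || !x8) — !x8 is true.
  9. (!x3 || x4) — x4 is true.
  10. (!x11 || !x8) — !x8 is true.
  11. (!x1 || x4) — x4 is true.
  12. (!x12 || x1) — x1 is true.
  13. (!x13 || !x2) — !x2 is true.
  14. (!x8 || x3) — !x8 is true.
  15. (!x8 || x12) — !x8 is true.
  16. (!x7 || x8) — !x7 is true.
  17. (!x10 || !x2) — !x2 is true.
  18. (x12 || x4) — x4 is true.
  19. (x8 || !x9) — !x9 is true.
  20. (!x12 || x2) — !x12 is true.
  21. (!x3 || !x12) — !x12 is true.
  22. (x1 || !x8) — !x8 is true.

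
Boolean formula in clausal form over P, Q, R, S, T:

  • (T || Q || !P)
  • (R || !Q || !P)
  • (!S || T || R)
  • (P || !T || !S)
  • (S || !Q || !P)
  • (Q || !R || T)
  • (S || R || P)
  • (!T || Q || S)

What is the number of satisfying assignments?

7

Satisfying assignments:
  P=F Q=T R=T S=F T=F
  P=F Q=T R=T S=F T=T
  P=F Q=T R=T S=T T=F
  P=T Q=F R=F S=T T=T
  P=T Q=F R=T S=T T=T
  P=T Q=T R=T S=T T=F
  P=T Q=T R=T S=T T=T
Count: 7.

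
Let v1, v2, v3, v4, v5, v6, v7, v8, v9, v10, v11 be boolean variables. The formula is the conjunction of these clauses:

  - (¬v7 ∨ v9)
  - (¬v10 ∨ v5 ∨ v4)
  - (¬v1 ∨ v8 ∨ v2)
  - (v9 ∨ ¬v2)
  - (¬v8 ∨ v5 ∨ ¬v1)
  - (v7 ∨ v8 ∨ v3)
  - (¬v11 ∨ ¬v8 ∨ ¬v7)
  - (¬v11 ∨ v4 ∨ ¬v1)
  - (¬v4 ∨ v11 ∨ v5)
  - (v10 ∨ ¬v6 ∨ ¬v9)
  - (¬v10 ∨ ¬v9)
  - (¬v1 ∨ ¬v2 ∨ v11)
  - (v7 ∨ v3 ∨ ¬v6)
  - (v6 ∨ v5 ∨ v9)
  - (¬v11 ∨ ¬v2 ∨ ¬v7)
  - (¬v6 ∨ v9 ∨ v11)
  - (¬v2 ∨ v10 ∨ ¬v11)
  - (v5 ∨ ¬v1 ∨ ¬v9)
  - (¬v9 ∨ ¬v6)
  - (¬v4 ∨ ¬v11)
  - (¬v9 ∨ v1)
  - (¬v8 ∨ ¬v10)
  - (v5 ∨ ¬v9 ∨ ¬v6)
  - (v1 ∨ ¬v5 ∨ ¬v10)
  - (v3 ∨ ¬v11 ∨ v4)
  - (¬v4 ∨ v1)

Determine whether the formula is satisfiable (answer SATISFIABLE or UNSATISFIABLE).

SATISFIABLE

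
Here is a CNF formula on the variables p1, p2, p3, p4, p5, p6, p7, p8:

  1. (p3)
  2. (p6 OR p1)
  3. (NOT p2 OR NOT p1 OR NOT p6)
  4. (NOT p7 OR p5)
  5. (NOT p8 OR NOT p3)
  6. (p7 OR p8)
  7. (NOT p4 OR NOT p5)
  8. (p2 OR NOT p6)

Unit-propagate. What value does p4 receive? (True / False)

False

(p3) is a unit clause: p3 = True.
(NOT p3 OR NOT p8): since p3 = True, the clause reduces to (NOT p8). p8 = False.
(p7 OR p8): since p8 = False, the clause reduces to (p7). p7 = True.
From (NOT p7 OR p5) and p7 = True: p5 = True.
(NOT p4 OR NOT p5): since p5 = True, the clause reduces to (NOT p4). p4 = False.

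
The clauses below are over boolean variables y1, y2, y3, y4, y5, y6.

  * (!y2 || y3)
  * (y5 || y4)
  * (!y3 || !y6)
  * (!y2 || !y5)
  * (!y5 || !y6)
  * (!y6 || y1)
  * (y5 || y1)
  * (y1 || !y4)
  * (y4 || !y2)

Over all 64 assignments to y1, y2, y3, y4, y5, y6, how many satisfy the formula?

10

Split on y5, then y1.
  y5=T, y1=T: remaining (y2,y3,y4,y6) ∈ {(F,F,F,F); (F,F,T,F); (F,T,F,F); (F,T,T,F)} — 4.
  y5=T, y1=F: remaining (y2,y3,y4,y6) ∈ {(F,F,F,F); (F,T,F,F)} — 2.
  y5=F, y1=T: remaining (y2,y3,y4,y6) ∈ {(F,F,T,F); (F,F,T,T); (F,T,T,F); (T,T,T,F)} — 4.
  y5=F, y1=F: a clause becomes empty — 0.
Total: 4 + 2 + 4 + 0 = 10.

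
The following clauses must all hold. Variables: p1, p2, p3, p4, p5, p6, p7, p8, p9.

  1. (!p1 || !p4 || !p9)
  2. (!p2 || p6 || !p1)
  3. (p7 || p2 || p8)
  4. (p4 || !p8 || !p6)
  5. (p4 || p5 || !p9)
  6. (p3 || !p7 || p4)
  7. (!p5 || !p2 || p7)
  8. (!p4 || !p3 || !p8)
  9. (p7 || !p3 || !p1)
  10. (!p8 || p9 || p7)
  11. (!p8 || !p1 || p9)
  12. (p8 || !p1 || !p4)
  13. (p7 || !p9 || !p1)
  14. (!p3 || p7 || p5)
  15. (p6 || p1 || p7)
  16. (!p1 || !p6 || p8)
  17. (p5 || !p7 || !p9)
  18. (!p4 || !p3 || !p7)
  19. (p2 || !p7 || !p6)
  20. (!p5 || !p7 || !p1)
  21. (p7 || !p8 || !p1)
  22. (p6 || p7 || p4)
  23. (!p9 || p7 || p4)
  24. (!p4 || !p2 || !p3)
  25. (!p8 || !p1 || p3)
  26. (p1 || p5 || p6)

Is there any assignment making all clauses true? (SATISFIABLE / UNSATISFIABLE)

SATISFIABLE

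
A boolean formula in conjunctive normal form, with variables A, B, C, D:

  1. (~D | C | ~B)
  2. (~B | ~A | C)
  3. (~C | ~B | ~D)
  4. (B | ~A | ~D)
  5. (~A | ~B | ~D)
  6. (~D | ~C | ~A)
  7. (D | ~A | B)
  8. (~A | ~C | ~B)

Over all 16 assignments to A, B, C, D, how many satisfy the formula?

6

Satisfying assignments:
  A=F B=F C=F D=F
  A=F B=F C=F D=T
  A=F B=F C=T D=F
  A=F B=F C=T D=T
  A=F B=T C=F D=F
  A=F B=T C=T D=F
That's 6 in total.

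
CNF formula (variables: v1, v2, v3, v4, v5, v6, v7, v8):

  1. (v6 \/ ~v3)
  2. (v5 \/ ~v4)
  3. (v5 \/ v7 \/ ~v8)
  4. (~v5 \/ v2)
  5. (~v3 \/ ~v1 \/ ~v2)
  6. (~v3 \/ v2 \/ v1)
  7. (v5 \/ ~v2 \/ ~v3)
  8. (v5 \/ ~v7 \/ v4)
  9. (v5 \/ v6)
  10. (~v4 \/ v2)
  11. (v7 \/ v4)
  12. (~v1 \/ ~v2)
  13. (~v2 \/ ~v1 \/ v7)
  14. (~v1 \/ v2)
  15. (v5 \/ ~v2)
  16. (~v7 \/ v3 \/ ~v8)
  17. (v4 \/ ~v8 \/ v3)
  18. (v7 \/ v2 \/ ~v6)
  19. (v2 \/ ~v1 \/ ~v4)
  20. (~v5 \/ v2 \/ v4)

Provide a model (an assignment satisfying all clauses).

v1 = 0, v2 = 1, v3 = 1, v4 = 0, v5 = 1, v6 = 1, v7 = 1, v8 = 0

Check each clause:
  1. (v6 \/ ~v3) — v6 is true.
  2. (~v4 \/ v5) — ~v4 is true.
  3. (~v8 \/ v7 \/ v5) — ~v8 is true.
  4. (v2 \/ ~v5) — v2 is true.
  5. (~v2 \/ ~v1 \/ ~v3) — ~v1 is true.
  6. (~v3 \/ v1 \/ v2) — v2 is true.
  7. (~v3 \/ ~v2 \/ v5) — v5 is true.
  8. (v5 \/ v4 \/ ~v7) — v5 is true.
  9. (v5 \/ v6) — v5 is true.
  10. (v2 \/ ~v4) — v2 is true.
  11. (v7 \/ v4) — v7 is true.
  12. (~v2 \/ ~v1) — ~v1 is true.
  13. (v7 \/ ~v2 \/ ~v1) — v7 is true.
  14. (~v1 \/ v2) — v2 is true.
  15. (~v2 \/ v5) — v5 is true.
  16. (v3 \/ ~v7 \/ ~v8) — ~v8 is true.
  17. (v4 \/ v3 \/ ~v8) — ~v8 is true.
  18. (v7 \/ v2 \/ ~v6) — v2 is true.
  19. (~v1 \/ v2 \/ ~v4) — v2 is true.
  20. (v4 \/ v2 \/ ~v5) — v2 is true.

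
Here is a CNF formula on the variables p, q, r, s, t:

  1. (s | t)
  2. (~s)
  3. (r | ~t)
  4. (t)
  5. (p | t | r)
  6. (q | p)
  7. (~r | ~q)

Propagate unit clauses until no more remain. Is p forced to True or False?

(~s) stands alone — s = False.
(s | t) with s = False leaves only t, so t = True.
From (~t | r) and t = True: r = True.
In (~r | ~q), ~r is now false; ~q must hold, so q = False.
(p | q): since q = False, the clause reduces to (p). p = True.

True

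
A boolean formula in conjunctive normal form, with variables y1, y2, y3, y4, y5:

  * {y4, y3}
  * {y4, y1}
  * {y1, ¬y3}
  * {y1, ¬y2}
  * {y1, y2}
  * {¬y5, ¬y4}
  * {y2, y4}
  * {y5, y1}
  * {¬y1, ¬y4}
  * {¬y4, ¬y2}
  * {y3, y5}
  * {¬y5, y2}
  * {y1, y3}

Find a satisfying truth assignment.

y1 = T, y2 = T, y3 = T, y4 = F, y5 = T

Check each clause:
  1. {y4, y3} — y3 is true.
  2. {y4, y1} — y1 is true.
  3. {¬y3, y1} — y1 is true.
  4. {¬y2, y1} — y1 is true.
  5. {y2, y1} — y1 is true.
  6. {¬y4, ¬y5} — ¬y4 is true.
  7. {y2, y4} — y2 is true.
  8. {y5, y1} — y1 is true.
  9. {¬y4, ¬y1} — ¬y4 is true.
  10. {¬y2, ¬y4} — ¬y4 is true.
  11. {y3, y5} — y3 is true.
  12. {¬y5, y2} — y2 is true.
  13. {y3, y1} — y1 is true.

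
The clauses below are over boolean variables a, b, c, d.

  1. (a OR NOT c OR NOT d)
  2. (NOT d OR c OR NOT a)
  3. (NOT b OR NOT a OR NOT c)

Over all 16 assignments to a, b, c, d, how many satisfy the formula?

10

Split on a, then c.
  a=T, c=T: remaining (b,d) ∈ {(F,F); (F,T)} — 2.
  a=T, c=F: remaining (b,d) ∈ {(F,F); (T,F)} — 2.
  a=F, c=T: remaining (b,d) ∈ {(F,F); (T,F)} — 2.
  a=F, c=F: remaining (b,d) ∈ {(F,F); (F,T); (T,F); (T,T)} — 4.
Total: 2 + 2 + 2 + 4 = 10.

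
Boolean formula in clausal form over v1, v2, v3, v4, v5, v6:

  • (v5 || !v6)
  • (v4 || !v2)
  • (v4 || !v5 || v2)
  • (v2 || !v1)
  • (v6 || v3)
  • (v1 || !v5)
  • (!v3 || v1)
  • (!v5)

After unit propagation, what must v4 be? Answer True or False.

Unit clause (!v5) sets v5 = False.
From (v5 || !v6) and v5 = False: v6 = False.
From (v3 || v6) and v6 = False: v3 = True.
(v1 || !v3): since v3 = True, the clause reduces to (v1). v1 = True.
In (v2 || !v1), !v1 is now false; v2 must hold, so v2 = True.
(v4 || !v2) with v2 = True leaves only v4, so v4 = True.

True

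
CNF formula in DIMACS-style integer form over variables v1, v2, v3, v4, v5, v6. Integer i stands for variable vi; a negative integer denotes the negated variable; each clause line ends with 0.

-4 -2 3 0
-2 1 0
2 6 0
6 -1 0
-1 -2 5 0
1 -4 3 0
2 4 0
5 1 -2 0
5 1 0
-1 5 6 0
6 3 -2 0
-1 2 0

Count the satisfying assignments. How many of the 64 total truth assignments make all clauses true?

The models are:
  v1=F v2=F v3=T v4=T v5=T v6=T
  v1=T v2=T v3=F v4=F v5=T v6=T
  v1=T v2=T v3=T v4=F v5=T v6=T
  v1=T v2=T v3=T v4=T v5=T v6=T
Count: 4.

4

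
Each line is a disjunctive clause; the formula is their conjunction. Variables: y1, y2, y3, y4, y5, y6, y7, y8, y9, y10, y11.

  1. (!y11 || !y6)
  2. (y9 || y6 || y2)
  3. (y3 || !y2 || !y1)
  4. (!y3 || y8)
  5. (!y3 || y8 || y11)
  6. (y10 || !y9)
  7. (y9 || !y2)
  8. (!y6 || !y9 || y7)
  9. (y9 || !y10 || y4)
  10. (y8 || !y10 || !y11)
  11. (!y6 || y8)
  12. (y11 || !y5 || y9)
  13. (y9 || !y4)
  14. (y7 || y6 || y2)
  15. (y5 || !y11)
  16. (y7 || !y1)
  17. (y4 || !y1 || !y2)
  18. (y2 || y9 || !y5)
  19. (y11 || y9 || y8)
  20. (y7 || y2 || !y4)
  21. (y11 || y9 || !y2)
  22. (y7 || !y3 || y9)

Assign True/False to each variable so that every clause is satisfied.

y1 occurs only negated in the remaining clauses — set y1 = False.
Pure literal: y8 appears only positively; assign y8 = True.
Try y2 = False.
Branch on y3: take y3 = False.
For the remaining variables, y4 = False, y5 = False, y6 = True, y7 = False, y9 = False, y10 = False, y11 = False works.
Check each clause:
  1. (!y6 || !y11) — !y11 is true.
  2. (y6 || y9 || y2) — y6 is true.
  3. (!y2 || !y1 || y3) — !y1 is true.
  4. (y8 || !y3) — y8 is true.
  5. (y11 || !y3 || y8) — y8 is true.
  6. (!y9 || y10) — !y9 is true.
  7. (!y2 || y9) — !y2 is true.
  8. (!y6 || y7 || !y9) — !y9 is true.
  9. (y9 || !y10 || y4) — !y10 is true.
  10. (!y11 || y8 || !y10) — y8 is true.
  11. (y8 || !y6) — y8 is true.
  12. (y9 || y11 || !y5) — !y5 is true.
  13. (!y4 || y9) — !y4 is true.
  14. (y2 || y7 || y6) — y6 is true.
  15. (y5 || !y11) — !y11 is true.
  16. (y7 || !y1) — !y1 is true.
  17. (!y2 || y4 || !y1) — !y2 is true.
  18. (!y5 || y2 || y9) — !y5 is true.
  19. (y9 || y11 || y8) — y8 is true.
  20. (y2 || y7 || !y4) — !y4 is true.
  21. (y11 || y9 || !y2) — !y2 is true.
  22. (y9 || y7 || !y3) — !y3 is true.

y1=0, y2=0, y3=0, y4=0, y5=0, y6=1, y7=0, y8=1, y9=0, y10=0, y11=0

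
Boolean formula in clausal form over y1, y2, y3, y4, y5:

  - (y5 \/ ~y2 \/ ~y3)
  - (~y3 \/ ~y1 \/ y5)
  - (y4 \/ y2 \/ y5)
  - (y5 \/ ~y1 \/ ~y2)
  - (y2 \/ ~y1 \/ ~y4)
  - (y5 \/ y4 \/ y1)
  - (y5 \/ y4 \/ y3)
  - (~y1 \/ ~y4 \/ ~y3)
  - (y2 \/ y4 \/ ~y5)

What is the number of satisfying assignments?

Split on y5, then y4.
  y5=T, y4=T: 5 of the 8 assignments to (y1,y2,y3) work.
  y5=T, y4=F: remaining (y1,y2,y3) ∈ {(F,T,F); (F,T,T); (T,T,F); (T,T,T)} — 4.
  y5=F, y4=T: remaining (y1,y2,y3) ∈ {(F,F,F); (F,F,T); (F,T,F)} — 3.
  y5=F, y4=F: a clause becomes empty — 0.
Total: 5 + 4 + 3 + 0 = 12.

12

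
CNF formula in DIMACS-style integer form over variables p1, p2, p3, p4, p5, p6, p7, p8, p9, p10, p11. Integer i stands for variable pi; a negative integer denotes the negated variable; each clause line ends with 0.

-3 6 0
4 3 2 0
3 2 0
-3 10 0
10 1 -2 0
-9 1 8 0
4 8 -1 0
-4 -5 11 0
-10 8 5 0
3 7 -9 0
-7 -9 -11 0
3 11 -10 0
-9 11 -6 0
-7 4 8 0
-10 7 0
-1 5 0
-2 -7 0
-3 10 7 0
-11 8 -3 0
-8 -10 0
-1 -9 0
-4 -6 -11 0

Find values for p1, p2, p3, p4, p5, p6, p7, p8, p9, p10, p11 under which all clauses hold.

p1=1  p2=1  p3=0  p4=0  p5=1  p6=1  p7=0  p8=1  p9=0  p10=0  p11=1

Check each clause:
  1. (~p3 | p6) — ~p3 is true.
  2. (p4 | p2 | p3) — p2 is true.
  3. (p3 | p2) — p2 is true.
  4. (~p3 | p10) — ~p3 is true.
  5. (~p2 | p10 | p1) — p1 is true.
  6. (p8 | p1 | ~p9) — p8 is true.
  7. (p4 | ~p1 | p8) — p8 is true.
  8. (p11 | ~p5 | ~p4) — p11 is true.
  9. (~p10 | p5 | p8) — p8 is true.
  10. (p3 | ~p9 | p7) — ~p9 is true.
  11. (~p11 | ~p9 | ~p7) — ~p7 is true.
  12. (p11 | p3 | ~p10) — p11 is true.
  13. (~p9 | p11 | ~p6) — p11 is true.
  14. (~p7 | p8 | p4) — p8 is true.
  15. (~p10 | p7) — ~p10 is true.
  16. (~p1 | p5) — p5 is true.
  17. (~p2 | ~p7) — ~p7 is true.
  18. (p7 | p10 | ~p3) — ~p3 is true.
  19. (~p11 | p8 | ~p3) — p8 is true.
  20. (~p10 | ~p8) — ~p10 is true.
  21. (~p1 | ~p9) — ~p9 is true.
  22. (~p11 | ~p4 | ~p6) — ~p4 is true.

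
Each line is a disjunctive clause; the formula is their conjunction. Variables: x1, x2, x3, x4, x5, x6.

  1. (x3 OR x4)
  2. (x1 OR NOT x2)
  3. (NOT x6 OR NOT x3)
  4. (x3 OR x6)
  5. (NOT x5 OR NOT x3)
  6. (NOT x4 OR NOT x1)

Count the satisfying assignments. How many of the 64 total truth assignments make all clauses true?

6

The models are:
  x1=F x2=F x3=F x4=T x5=F x6=T
  x1=F x2=F x3=F x4=T x5=T x6=T
  x1=F x2=F x3=T x4=F x5=F x6=F
  x1=F x2=F x3=T x4=T x5=F x6=F
  x1=T x2=F x3=T x4=F x5=F x6=F
  x1=T x2=T x3=T x4=F x5=F x6=F
Count: 6.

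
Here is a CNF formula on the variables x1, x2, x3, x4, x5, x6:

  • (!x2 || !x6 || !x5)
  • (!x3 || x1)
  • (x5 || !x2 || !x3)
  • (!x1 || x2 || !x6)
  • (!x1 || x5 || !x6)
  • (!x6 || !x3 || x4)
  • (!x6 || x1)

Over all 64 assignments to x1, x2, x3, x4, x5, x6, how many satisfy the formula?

22

Split on x6, then x1.
  x6=T, x1=T: a clause becomes empty — 0.
  x6=T, x1=F: a clause becomes empty — 0.
  x6=F, x1=T: x4 free; 7 ways for (x2,x3,x5) × 2^1 = 14.
  x6=F, x1=F: forces x3=F; x2, x4, x5 free → 2^3 = 8.
Total: 0 + 0 + 14 + 8 = 22.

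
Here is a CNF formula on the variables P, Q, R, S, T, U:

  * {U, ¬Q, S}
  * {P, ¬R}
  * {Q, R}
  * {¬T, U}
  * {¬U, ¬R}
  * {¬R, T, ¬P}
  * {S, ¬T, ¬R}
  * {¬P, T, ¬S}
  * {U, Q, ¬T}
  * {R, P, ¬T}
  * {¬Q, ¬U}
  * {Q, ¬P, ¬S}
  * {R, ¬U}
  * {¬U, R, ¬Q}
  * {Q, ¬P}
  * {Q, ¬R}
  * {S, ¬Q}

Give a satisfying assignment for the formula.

P=False  Q=True  R=False  S=True  T=False  U=False

Set P = False and propagate.
  then R is forced to False.
  then Q is forced to True.
  then T is forced to False.
  then U is forced to False.
  then S is forced to True.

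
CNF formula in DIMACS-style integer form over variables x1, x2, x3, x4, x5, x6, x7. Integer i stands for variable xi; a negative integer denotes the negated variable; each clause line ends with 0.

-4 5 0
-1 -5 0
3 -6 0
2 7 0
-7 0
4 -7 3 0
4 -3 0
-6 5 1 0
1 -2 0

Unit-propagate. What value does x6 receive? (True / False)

(~x7) is a unit clause: x7 = False.
In (x2 \/ x7), x7 is now false; x2 must hold, so x2 = True.
In (~x2 \/ x1), ~x2 is now false; x1 must hold, so x1 = True.
(~x1 \/ ~x5): since x1 = True, the clause reduces to (~x5). x5 = False.
In (x5 \/ ~x4), x5 is now false; ~x4 must hold, so x4 = False.
(x4 \/ ~x3): since x4 = False, the clause reduces to (~x3). x3 = False.
(x3 \/ ~x6) with x3 = False leaves only ~x6, so x6 = False.

False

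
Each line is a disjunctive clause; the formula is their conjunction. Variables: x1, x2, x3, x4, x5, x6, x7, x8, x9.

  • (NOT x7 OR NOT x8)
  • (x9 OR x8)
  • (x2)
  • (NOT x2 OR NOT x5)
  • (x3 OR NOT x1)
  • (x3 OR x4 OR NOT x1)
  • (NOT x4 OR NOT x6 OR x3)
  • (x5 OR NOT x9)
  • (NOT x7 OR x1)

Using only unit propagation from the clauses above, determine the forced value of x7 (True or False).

False

(x2) stands alone — x2 = True.
From (NOT x5 OR NOT x2) and x2 = True: x5 = False.
(NOT x9 OR x5): since x5 = False, the clause reduces to (NOT x9). x9 = False.
(x9 OR x8) with x9 = False leaves only x8, so x8 = True.
(NOT x7 OR NOT x8) with x8 = True leaves only NOT x7, so x7 = False.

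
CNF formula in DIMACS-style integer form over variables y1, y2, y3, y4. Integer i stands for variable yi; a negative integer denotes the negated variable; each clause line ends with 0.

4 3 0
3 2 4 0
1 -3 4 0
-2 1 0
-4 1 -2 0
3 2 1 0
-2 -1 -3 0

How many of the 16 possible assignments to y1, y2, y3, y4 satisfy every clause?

Satisfying assignments:
  y1=0 y2=0 y3=1 y4=1
  y1=1 y2=0 y3=0 y4=1
  y1=1 y2=0 y3=1 y4=0
  y1=1 y2=0 y3=1 y4=1
  y1=1 y2=1 y3=0 y4=1
That's 5 in total.

5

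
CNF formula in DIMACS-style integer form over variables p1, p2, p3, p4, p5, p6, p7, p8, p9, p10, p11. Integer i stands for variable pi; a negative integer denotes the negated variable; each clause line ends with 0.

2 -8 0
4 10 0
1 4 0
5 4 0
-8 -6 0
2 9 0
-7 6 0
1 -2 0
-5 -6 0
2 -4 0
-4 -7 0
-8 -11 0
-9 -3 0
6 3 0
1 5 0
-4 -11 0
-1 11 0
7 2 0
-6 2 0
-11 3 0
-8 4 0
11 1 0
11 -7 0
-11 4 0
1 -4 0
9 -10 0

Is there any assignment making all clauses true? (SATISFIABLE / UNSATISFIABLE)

UNSATISFIABLE

p4 = True:
  propagation gives p2=True, p1=True, p7=False, p11=False; an empty clause results — contradiction.
p4 = False:
  propagation gives p10=True, p1=True, p5=True, p6=False; an empty clause results — contradiction.
Every branch closes, so no satisfying assignment exists.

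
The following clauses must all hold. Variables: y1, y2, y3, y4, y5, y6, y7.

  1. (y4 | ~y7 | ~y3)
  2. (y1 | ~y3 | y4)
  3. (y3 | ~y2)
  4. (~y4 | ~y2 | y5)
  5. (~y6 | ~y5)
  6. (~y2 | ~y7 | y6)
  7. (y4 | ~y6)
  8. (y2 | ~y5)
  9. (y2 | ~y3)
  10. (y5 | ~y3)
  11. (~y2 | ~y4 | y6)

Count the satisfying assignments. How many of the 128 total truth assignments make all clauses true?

13

Split on y2, then y3.
  y2=T, y3=T: remaining (y1,y4,y5,y6,y7) ∈ {(T,F,T,F,F)} — 1.
  y2=T, y3=F: a clause becomes empty — 0.
  y2=F, y3=T: a clause becomes empty — 0.
  y2=F, y3=F: y1, y7 free; 3 ways for (y4,y5,y6) × 2^2 = 12.
Total: 1 + 0 + 0 + 12 = 13.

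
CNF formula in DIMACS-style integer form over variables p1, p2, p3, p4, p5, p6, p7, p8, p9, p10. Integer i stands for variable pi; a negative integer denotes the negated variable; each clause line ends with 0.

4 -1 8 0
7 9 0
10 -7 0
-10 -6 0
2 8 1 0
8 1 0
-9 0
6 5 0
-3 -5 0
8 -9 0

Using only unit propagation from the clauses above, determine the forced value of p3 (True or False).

False

(NOT p9) is a unit clause: p9 = False.
In (p9 OR p7), p9 is now false; p7 must hold, so p7 = True.
From (p10 OR NOT p7) and p7 = True: p10 = True.
(NOT p6 OR NOT p10) with p10 = True leaves only NOT p6, so p6 = False.
(p5 OR p6) with p6 = False leaves only p5, so p5 = True.
From (NOT p5 OR NOT p3) and p5 = True: p3 = False.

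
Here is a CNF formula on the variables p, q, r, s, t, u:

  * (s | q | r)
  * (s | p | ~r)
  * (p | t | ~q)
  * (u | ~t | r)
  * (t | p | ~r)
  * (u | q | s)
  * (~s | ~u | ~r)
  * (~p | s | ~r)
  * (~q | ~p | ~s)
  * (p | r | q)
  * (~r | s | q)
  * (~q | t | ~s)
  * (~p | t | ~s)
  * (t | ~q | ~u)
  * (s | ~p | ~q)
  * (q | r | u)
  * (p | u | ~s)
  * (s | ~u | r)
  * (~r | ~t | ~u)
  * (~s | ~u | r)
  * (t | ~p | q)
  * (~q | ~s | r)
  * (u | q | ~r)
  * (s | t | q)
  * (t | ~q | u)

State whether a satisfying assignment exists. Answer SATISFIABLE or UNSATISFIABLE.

UNSATISFIABLE

q = True:
  s = True:
    propagation gives p=False, t=True, u=True, r=False; an empty clause results — contradiction.
  s = False:
    propagation gives p=False, r=False, t=True, u=True; an empty clause results — contradiction.
q = False:
  r = True:
    propagation gives s=True, u=False; an empty clause results — contradiction.
  r = False:
    propagation gives s=True, p=True, t=True, u=True; an empty clause results — contradiction.
Every branch closes, so no satisfying assignment exists.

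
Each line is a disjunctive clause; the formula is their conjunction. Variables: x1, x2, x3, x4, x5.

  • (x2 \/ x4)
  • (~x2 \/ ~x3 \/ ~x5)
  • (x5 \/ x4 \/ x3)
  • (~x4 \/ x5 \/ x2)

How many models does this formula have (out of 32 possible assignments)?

Split on x2, then x4.
  x2=1, x4=1: x1 free; 3 ways for (x3,x5) × 2^1 = 6.
  x2=1, x4=0: remaining (x1,x3,x5) ∈ {(0,0,1); (0,1,0); (1,0,1); (1,1,0)} — 4.
  x2=0, x4=1: remaining (x1,x3,x5) ∈ {(0,0,1); (0,1,1); (1,0,1); (1,1,1)} — 4.
  x2=0, x4=0: a clause becomes empty — 0.
Total: 6 + 4 + 4 + 0 = 14.

14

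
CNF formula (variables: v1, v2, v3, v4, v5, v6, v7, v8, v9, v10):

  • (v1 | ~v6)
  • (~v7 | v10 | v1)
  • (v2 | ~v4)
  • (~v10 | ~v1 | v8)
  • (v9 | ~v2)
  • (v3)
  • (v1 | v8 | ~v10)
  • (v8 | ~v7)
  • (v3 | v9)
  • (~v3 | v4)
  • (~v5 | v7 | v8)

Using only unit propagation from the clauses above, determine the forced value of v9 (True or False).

True

(v3) is a unit clause: v3 = True.
(~v3 | v4) with v3 = True leaves only v4, so v4 = True.
In (~v4 | v2), ~v4 is now false; v2 must hold, so v2 = True.
(~v2 | v9) with v2 = True leaves only v9, so v9 = True.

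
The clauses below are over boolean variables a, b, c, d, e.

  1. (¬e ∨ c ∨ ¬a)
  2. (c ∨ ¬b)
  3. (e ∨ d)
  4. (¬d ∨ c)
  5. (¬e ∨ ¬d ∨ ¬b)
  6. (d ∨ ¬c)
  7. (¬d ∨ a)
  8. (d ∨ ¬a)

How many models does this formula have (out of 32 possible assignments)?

4

Satisfying assignments:
  a=F b=F c=F d=F e=T
  a=T b=F c=T d=T e=F
  a=T b=F c=T d=T e=T
  a=T b=T c=T d=T e=F
That's 4 in total.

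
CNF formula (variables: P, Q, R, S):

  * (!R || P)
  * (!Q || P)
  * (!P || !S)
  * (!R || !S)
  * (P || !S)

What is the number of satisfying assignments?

5

Satisfying assignments:
  P=F Q=F R=F S=F
  P=T Q=F R=F S=F
  P=T Q=F R=T S=F
  P=T Q=T R=F S=F
  P=T Q=T R=T S=F
That's 5 in total.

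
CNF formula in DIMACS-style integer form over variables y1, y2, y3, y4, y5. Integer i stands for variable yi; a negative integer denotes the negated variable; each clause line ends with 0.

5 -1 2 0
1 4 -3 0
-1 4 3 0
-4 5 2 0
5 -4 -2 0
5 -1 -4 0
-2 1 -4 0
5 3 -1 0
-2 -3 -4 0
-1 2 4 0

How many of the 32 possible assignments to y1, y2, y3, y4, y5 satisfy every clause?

11

Split on y4, then y1.
  y4=T, y1=T: remaining (y2,y3,y5) ∈ {(F,F,T); (F,T,T); (T,F,T)} — 3.
  y4=T, y1=F: remaining (y2,y3,y5) ∈ {(F,F,T); (F,T,T)} — 2.
  y4=F, y1=T: remaining (y2,y3,y5) ∈ {(T,T,F); (T,T,T)} — 2.
  y4=F, y1=F: remaining (y2,y3,y5) ∈ {(F,F,F); (F,F,T); (T,F,F); (T,F,T)} — 4.
Total: 3 + 2 + 2 + 4 = 11.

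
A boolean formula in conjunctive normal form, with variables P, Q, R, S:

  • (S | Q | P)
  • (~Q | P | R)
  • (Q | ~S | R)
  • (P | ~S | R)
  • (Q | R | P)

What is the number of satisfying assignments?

10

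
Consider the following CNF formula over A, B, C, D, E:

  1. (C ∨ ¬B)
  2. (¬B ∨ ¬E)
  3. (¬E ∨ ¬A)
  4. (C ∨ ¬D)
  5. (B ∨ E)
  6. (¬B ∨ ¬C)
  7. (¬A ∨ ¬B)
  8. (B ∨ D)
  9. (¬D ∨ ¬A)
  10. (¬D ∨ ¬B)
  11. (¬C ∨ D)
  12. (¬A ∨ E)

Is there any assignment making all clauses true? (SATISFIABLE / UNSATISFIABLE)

SATISFIABLE

Pure literal: A appears only negated; assign A = False.
Branch on B: take B = False.
  then E is forced to True.
  then D is forced to True.
  then C is forced to True.
Every clause has at least one true literal under this assignment.
So A = F, B = F, C = T, D = T, E = T is a satisfying assignment.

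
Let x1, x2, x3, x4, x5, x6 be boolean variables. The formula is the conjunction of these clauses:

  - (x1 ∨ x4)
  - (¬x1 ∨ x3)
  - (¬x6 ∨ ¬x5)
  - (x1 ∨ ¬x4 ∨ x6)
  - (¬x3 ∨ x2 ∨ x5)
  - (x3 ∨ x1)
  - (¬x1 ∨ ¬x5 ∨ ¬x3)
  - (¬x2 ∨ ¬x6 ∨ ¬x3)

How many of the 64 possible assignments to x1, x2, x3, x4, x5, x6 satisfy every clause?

2

The models are:
  x1=1 x2=1 x3=1 x4=0 x5=0 x6=0
  x1=1 x2=1 x3=1 x4=1 x5=0 x6=0
That's 2 in total.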